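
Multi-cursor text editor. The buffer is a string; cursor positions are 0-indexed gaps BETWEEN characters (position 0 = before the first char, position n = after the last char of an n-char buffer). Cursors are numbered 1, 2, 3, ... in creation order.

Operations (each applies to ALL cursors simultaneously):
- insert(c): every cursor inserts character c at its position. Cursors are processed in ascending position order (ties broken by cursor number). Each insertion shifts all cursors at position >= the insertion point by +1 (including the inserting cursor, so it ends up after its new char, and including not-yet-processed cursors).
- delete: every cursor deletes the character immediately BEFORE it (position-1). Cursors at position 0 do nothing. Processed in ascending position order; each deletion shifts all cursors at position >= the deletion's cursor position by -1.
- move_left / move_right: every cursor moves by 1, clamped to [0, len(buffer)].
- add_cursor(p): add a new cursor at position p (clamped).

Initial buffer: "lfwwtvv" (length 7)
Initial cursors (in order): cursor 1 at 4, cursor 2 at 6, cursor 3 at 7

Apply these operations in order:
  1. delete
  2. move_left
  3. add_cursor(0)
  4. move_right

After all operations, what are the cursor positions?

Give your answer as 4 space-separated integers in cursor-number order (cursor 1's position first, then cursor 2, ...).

Answer: 3 4 4 1

Derivation:
After op 1 (delete): buffer="lfwt" (len 4), cursors c1@3 c2@4 c3@4, authorship ....
After op 2 (move_left): buffer="lfwt" (len 4), cursors c1@2 c2@3 c3@3, authorship ....
After op 3 (add_cursor(0)): buffer="lfwt" (len 4), cursors c4@0 c1@2 c2@3 c3@3, authorship ....
After op 4 (move_right): buffer="lfwt" (len 4), cursors c4@1 c1@3 c2@4 c3@4, authorship ....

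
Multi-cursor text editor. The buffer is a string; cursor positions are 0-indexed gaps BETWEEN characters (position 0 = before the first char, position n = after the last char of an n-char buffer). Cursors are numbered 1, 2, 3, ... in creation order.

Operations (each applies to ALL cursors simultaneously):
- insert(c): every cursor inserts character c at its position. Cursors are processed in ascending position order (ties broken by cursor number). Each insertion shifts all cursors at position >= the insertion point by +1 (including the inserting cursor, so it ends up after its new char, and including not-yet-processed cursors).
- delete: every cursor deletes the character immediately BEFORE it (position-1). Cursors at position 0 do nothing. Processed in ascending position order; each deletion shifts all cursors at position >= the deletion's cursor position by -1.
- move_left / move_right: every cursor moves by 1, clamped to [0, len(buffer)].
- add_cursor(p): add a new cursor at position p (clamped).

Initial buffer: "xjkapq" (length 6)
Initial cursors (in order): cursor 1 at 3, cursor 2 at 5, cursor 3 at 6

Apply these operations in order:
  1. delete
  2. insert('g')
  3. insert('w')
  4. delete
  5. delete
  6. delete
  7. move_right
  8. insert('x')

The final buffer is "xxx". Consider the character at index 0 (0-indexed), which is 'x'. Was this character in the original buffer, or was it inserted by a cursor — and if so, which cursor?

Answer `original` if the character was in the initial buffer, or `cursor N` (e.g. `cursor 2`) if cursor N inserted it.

After op 1 (delete): buffer="xja" (len 3), cursors c1@2 c2@3 c3@3, authorship ...
After op 2 (insert('g')): buffer="xjgagg" (len 6), cursors c1@3 c2@6 c3@6, authorship ..1.23
After op 3 (insert('w')): buffer="xjgwaggww" (len 9), cursors c1@4 c2@9 c3@9, authorship ..11.2323
After op 4 (delete): buffer="xjgagg" (len 6), cursors c1@3 c2@6 c3@6, authorship ..1.23
After op 5 (delete): buffer="xja" (len 3), cursors c1@2 c2@3 c3@3, authorship ...
After op 6 (delete): buffer="" (len 0), cursors c1@0 c2@0 c3@0, authorship 
After op 7 (move_right): buffer="" (len 0), cursors c1@0 c2@0 c3@0, authorship 
After op 8 (insert('x')): buffer="xxx" (len 3), cursors c1@3 c2@3 c3@3, authorship 123
Authorship (.=original, N=cursor N): 1 2 3
Index 0: author = 1

Answer: cursor 1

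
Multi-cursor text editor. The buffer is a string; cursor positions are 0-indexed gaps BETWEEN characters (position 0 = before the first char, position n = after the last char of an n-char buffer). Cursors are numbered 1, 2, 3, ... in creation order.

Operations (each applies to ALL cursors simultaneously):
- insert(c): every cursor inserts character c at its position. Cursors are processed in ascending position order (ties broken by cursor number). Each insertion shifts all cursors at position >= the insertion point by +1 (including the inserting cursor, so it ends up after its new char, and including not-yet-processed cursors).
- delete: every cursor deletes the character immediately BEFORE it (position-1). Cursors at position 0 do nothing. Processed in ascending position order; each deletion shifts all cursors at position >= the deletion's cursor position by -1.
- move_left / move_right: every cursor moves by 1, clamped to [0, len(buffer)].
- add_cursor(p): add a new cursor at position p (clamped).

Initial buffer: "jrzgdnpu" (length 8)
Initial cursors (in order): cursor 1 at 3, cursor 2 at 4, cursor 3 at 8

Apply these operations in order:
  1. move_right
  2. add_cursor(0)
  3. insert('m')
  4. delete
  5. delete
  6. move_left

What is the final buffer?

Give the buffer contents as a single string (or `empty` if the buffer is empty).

After op 1 (move_right): buffer="jrzgdnpu" (len 8), cursors c1@4 c2@5 c3@8, authorship ........
After op 2 (add_cursor(0)): buffer="jrzgdnpu" (len 8), cursors c4@0 c1@4 c2@5 c3@8, authorship ........
After op 3 (insert('m')): buffer="mjrzgmdmnpum" (len 12), cursors c4@1 c1@6 c2@8 c3@12, authorship 4....1.2...3
After op 4 (delete): buffer="jrzgdnpu" (len 8), cursors c4@0 c1@4 c2@5 c3@8, authorship ........
After op 5 (delete): buffer="jrznp" (len 5), cursors c4@0 c1@3 c2@3 c3@5, authorship .....
After op 6 (move_left): buffer="jrznp" (len 5), cursors c4@0 c1@2 c2@2 c3@4, authorship .....

Answer: jrznp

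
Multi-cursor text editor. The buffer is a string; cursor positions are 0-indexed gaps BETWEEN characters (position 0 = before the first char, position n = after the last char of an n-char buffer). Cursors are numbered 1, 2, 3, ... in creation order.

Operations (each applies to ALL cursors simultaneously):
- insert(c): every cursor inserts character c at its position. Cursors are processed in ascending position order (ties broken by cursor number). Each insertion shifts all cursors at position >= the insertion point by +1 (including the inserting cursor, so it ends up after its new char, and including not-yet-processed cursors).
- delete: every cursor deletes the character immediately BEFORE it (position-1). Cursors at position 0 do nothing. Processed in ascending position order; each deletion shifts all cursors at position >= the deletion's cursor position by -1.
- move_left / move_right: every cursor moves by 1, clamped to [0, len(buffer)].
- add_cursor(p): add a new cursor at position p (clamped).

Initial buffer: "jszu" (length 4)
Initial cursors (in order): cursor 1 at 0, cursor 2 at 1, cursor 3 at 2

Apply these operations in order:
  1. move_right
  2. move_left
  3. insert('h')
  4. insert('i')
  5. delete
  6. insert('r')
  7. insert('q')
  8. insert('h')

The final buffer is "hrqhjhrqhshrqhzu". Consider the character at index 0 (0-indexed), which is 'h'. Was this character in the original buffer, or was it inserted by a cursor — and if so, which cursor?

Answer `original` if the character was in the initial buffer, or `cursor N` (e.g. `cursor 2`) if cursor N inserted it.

Answer: cursor 1

Derivation:
After op 1 (move_right): buffer="jszu" (len 4), cursors c1@1 c2@2 c3@3, authorship ....
After op 2 (move_left): buffer="jszu" (len 4), cursors c1@0 c2@1 c3@2, authorship ....
After op 3 (insert('h')): buffer="hjhshzu" (len 7), cursors c1@1 c2@3 c3@5, authorship 1.2.3..
After op 4 (insert('i')): buffer="hijhishizu" (len 10), cursors c1@2 c2@5 c3@8, authorship 11.22.33..
After op 5 (delete): buffer="hjhshzu" (len 7), cursors c1@1 c2@3 c3@5, authorship 1.2.3..
After op 6 (insert('r')): buffer="hrjhrshrzu" (len 10), cursors c1@2 c2@5 c3@8, authorship 11.22.33..
After op 7 (insert('q')): buffer="hrqjhrqshrqzu" (len 13), cursors c1@3 c2@7 c3@11, authorship 111.222.333..
After op 8 (insert('h')): buffer="hrqhjhrqhshrqhzu" (len 16), cursors c1@4 c2@9 c3@14, authorship 1111.2222.3333..
Authorship (.=original, N=cursor N): 1 1 1 1 . 2 2 2 2 . 3 3 3 3 . .
Index 0: author = 1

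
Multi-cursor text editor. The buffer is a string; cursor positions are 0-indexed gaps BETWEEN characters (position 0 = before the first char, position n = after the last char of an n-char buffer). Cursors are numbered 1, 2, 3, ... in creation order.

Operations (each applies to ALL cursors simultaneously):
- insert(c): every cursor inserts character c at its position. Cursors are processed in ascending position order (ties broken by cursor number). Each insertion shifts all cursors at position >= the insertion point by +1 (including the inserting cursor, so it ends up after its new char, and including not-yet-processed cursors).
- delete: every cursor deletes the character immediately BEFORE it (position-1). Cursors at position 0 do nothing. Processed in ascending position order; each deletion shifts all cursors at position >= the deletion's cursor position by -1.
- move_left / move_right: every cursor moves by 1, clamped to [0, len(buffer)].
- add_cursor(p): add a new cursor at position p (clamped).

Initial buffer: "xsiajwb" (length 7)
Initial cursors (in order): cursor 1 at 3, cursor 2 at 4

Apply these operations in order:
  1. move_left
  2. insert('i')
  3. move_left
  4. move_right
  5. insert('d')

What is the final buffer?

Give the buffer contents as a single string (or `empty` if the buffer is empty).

After op 1 (move_left): buffer="xsiajwb" (len 7), cursors c1@2 c2@3, authorship .......
After op 2 (insert('i')): buffer="xsiiiajwb" (len 9), cursors c1@3 c2@5, authorship ..1.2....
After op 3 (move_left): buffer="xsiiiajwb" (len 9), cursors c1@2 c2@4, authorship ..1.2....
After op 4 (move_right): buffer="xsiiiajwb" (len 9), cursors c1@3 c2@5, authorship ..1.2....
After op 5 (insert('d')): buffer="xsidiidajwb" (len 11), cursors c1@4 c2@7, authorship ..11.22....

Answer: xsidiidajwb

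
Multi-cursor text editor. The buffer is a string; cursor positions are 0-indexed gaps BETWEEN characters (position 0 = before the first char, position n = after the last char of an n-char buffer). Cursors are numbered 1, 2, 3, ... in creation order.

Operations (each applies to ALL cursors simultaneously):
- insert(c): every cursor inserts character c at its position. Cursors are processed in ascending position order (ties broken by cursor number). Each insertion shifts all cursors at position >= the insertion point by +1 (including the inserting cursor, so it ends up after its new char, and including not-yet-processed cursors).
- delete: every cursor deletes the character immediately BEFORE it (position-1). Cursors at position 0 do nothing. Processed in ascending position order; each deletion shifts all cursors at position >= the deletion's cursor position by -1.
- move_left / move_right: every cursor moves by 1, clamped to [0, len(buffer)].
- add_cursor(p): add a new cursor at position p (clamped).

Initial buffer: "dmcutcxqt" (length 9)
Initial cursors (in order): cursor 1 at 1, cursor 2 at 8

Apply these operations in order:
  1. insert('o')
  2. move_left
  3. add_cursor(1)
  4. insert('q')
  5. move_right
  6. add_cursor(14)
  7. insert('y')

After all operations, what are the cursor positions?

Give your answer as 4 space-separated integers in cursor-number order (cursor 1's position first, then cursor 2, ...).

Answer: 6 16 6 18

Derivation:
After op 1 (insert('o')): buffer="domcutcxqot" (len 11), cursors c1@2 c2@10, authorship .1.......2.
After op 2 (move_left): buffer="domcutcxqot" (len 11), cursors c1@1 c2@9, authorship .1.......2.
After op 3 (add_cursor(1)): buffer="domcutcxqot" (len 11), cursors c1@1 c3@1 c2@9, authorship .1.......2.
After op 4 (insert('q')): buffer="dqqomcutcxqqot" (len 14), cursors c1@3 c3@3 c2@12, authorship .131.......22.
After op 5 (move_right): buffer="dqqomcutcxqqot" (len 14), cursors c1@4 c3@4 c2@13, authorship .131.......22.
After op 6 (add_cursor(14)): buffer="dqqomcutcxqqot" (len 14), cursors c1@4 c3@4 c2@13 c4@14, authorship .131.......22.
After op 7 (insert('y')): buffer="dqqoyymcutcxqqoyty" (len 18), cursors c1@6 c3@6 c2@16 c4@18, authorship .13113.......222.4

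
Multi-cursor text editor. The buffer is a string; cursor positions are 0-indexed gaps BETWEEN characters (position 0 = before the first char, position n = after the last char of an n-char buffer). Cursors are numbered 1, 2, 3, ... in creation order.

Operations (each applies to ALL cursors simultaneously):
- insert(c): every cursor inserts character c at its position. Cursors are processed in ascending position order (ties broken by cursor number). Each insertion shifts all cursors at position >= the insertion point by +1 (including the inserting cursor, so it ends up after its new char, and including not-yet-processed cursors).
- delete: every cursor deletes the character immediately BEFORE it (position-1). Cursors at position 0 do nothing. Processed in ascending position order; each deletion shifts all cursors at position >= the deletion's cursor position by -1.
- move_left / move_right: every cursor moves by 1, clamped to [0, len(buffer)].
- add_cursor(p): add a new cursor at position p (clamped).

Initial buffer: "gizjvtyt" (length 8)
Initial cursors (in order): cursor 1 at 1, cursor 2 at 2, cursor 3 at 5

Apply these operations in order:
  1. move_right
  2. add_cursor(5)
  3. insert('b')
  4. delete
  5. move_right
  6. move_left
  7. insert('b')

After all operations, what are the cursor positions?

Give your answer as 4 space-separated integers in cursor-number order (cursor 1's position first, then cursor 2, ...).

After op 1 (move_right): buffer="gizjvtyt" (len 8), cursors c1@2 c2@3 c3@6, authorship ........
After op 2 (add_cursor(5)): buffer="gizjvtyt" (len 8), cursors c1@2 c2@3 c4@5 c3@6, authorship ........
After op 3 (insert('b')): buffer="gibzbjvbtbyt" (len 12), cursors c1@3 c2@5 c4@8 c3@10, authorship ..1.2..4.3..
After op 4 (delete): buffer="gizjvtyt" (len 8), cursors c1@2 c2@3 c4@5 c3@6, authorship ........
After op 5 (move_right): buffer="gizjvtyt" (len 8), cursors c1@3 c2@4 c4@6 c3@7, authorship ........
After op 6 (move_left): buffer="gizjvtyt" (len 8), cursors c1@2 c2@3 c4@5 c3@6, authorship ........
After op 7 (insert('b')): buffer="gibzbjvbtbyt" (len 12), cursors c1@3 c2@5 c4@8 c3@10, authorship ..1.2..4.3..

Answer: 3 5 10 8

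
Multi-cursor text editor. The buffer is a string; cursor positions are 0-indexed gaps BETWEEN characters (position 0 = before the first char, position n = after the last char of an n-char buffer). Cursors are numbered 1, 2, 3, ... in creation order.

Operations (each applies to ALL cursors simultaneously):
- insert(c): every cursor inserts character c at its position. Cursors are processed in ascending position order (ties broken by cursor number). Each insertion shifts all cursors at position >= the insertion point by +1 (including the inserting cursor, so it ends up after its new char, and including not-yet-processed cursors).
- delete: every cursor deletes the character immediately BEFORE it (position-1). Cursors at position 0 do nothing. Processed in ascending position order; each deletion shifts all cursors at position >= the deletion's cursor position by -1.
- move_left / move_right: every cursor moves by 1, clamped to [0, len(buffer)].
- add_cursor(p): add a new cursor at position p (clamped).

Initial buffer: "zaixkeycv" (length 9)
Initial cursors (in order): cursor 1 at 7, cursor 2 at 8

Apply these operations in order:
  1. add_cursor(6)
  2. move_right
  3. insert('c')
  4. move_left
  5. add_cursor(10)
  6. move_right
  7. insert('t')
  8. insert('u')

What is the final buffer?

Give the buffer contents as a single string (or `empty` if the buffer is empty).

Answer: zaixkeyctucctuvtuctu

Derivation:
After op 1 (add_cursor(6)): buffer="zaixkeycv" (len 9), cursors c3@6 c1@7 c2@8, authorship .........
After op 2 (move_right): buffer="zaixkeycv" (len 9), cursors c3@7 c1@8 c2@9, authorship .........
After op 3 (insert('c')): buffer="zaixkeycccvc" (len 12), cursors c3@8 c1@10 c2@12, authorship .......3.1.2
After op 4 (move_left): buffer="zaixkeycccvc" (len 12), cursors c3@7 c1@9 c2@11, authorship .......3.1.2
After op 5 (add_cursor(10)): buffer="zaixkeycccvc" (len 12), cursors c3@7 c1@9 c4@10 c2@11, authorship .......3.1.2
After op 6 (move_right): buffer="zaixkeycccvc" (len 12), cursors c3@8 c1@10 c4@11 c2@12, authorship .......3.1.2
After op 7 (insert('t')): buffer="zaixkeyctcctvtct" (len 16), cursors c3@9 c1@12 c4@14 c2@16, authorship .......33.11.422
After op 8 (insert('u')): buffer="zaixkeyctucctuvtuctu" (len 20), cursors c3@10 c1@14 c4@17 c2@20, authorship .......333.111.44222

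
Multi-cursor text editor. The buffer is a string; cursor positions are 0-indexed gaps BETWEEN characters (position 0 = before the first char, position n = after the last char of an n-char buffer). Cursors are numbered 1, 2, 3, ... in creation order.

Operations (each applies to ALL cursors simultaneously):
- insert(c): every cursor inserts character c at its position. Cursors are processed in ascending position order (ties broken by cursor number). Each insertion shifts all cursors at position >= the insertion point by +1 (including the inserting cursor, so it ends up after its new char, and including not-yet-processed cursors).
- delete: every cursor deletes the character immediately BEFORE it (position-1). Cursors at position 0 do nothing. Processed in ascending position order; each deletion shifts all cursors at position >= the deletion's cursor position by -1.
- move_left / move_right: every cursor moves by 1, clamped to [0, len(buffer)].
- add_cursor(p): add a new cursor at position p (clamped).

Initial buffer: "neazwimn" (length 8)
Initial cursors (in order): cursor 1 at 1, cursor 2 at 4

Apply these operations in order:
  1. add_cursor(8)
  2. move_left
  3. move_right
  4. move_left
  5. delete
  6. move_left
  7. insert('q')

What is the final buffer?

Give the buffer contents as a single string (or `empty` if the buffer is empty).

Answer: qnqezwqin

Derivation:
After op 1 (add_cursor(8)): buffer="neazwimn" (len 8), cursors c1@1 c2@4 c3@8, authorship ........
After op 2 (move_left): buffer="neazwimn" (len 8), cursors c1@0 c2@3 c3@7, authorship ........
After op 3 (move_right): buffer="neazwimn" (len 8), cursors c1@1 c2@4 c3@8, authorship ........
After op 4 (move_left): buffer="neazwimn" (len 8), cursors c1@0 c2@3 c3@7, authorship ........
After op 5 (delete): buffer="nezwin" (len 6), cursors c1@0 c2@2 c3@5, authorship ......
After op 6 (move_left): buffer="nezwin" (len 6), cursors c1@0 c2@1 c3@4, authorship ......
After op 7 (insert('q')): buffer="qnqezwqin" (len 9), cursors c1@1 c2@3 c3@7, authorship 1.2...3..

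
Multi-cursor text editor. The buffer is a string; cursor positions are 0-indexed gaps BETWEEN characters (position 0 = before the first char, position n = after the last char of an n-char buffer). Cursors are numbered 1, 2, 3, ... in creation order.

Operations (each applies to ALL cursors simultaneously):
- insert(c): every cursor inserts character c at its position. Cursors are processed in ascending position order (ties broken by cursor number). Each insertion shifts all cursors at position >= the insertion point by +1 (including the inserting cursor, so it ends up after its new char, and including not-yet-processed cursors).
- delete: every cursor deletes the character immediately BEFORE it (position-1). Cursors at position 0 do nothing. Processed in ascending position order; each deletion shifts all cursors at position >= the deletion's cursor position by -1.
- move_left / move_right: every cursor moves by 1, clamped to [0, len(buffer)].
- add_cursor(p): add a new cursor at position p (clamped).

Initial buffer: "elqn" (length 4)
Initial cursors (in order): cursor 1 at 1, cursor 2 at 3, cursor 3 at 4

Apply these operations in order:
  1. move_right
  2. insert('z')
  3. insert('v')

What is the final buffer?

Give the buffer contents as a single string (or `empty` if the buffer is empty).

Answer: elzvqnzzvv

Derivation:
After op 1 (move_right): buffer="elqn" (len 4), cursors c1@2 c2@4 c3@4, authorship ....
After op 2 (insert('z')): buffer="elzqnzz" (len 7), cursors c1@3 c2@7 c3@7, authorship ..1..23
After op 3 (insert('v')): buffer="elzvqnzzvv" (len 10), cursors c1@4 c2@10 c3@10, authorship ..11..2323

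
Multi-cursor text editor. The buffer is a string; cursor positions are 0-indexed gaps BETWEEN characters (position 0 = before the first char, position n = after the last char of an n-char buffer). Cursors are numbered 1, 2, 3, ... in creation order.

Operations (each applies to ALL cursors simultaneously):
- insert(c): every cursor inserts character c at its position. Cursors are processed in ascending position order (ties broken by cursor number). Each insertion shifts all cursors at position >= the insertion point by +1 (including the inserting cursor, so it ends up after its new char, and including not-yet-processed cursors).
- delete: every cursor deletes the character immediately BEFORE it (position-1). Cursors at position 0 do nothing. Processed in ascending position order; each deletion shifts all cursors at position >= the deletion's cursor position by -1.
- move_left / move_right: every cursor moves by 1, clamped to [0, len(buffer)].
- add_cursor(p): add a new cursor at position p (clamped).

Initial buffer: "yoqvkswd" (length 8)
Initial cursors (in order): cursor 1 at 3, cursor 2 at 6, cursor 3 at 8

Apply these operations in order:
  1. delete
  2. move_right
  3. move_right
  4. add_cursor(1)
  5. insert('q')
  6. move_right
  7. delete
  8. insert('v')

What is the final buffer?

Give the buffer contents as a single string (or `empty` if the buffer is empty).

After op 1 (delete): buffer="yovkw" (len 5), cursors c1@2 c2@4 c3@5, authorship .....
After op 2 (move_right): buffer="yovkw" (len 5), cursors c1@3 c2@5 c3@5, authorship .....
After op 3 (move_right): buffer="yovkw" (len 5), cursors c1@4 c2@5 c3@5, authorship .....
After op 4 (add_cursor(1)): buffer="yovkw" (len 5), cursors c4@1 c1@4 c2@5 c3@5, authorship .....
After op 5 (insert('q')): buffer="yqovkqwqq" (len 9), cursors c4@2 c1@6 c2@9 c3@9, authorship .4...1.23
After op 6 (move_right): buffer="yqovkqwqq" (len 9), cursors c4@3 c1@7 c2@9 c3@9, authorship .4...1.23
After op 7 (delete): buffer="yqvkq" (len 5), cursors c4@2 c1@5 c2@5 c3@5, authorship .4..1
After op 8 (insert('v')): buffer="yqvvkqvvv" (len 9), cursors c4@3 c1@9 c2@9 c3@9, authorship .44..1123

Answer: yqvvkqvvv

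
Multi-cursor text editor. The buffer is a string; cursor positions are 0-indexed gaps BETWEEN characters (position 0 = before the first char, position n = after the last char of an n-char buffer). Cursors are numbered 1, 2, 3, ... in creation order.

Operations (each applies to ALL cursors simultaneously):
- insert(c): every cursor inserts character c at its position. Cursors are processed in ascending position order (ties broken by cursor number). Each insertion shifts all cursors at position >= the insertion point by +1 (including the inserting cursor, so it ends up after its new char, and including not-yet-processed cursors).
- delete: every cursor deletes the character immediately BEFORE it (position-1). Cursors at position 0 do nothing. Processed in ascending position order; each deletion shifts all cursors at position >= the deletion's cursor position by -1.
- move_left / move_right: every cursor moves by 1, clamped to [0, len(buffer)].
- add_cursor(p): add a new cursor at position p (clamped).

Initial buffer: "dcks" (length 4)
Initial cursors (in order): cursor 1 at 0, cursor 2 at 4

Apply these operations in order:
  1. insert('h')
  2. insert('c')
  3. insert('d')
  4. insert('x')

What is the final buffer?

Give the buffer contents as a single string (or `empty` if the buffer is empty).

Answer: hcdxdckshcdx

Derivation:
After op 1 (insert('h')): buffer="hdcksh" (len 6), cursors c1@1 c2@6, authorship 1....2
After op 2 (insert('c')): buffer="hcdckshc" (len 8), cursors c1@2 c2@8, authorship 11....22
After op 3 (insert('d')): buffer="hcddckshcd" (len 10), cursors c1@3 c2@10, authorship 111....222
After op 4 (insert('x')): buffer="hcdxdckshcdx" (len 12), cursors c1@4 c2@12, authorship 1111....2222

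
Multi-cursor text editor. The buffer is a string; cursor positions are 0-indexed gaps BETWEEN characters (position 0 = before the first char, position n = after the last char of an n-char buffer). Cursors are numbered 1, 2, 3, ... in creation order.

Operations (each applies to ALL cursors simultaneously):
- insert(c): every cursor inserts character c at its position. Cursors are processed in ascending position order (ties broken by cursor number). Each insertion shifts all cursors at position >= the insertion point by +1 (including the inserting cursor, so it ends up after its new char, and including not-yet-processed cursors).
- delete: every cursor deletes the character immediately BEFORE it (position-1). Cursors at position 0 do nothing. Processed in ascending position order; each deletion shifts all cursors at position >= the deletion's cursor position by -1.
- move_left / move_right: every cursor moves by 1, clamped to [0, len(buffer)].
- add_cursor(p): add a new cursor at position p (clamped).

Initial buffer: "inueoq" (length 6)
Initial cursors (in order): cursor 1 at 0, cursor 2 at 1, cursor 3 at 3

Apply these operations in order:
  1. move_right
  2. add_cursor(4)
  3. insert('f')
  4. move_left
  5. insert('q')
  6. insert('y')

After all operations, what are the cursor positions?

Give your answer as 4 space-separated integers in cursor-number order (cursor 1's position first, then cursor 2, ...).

Answer: 3 7 15 15

Derivation:
After op 1 (move_right): buffer="inueoq" (len 6), cursors c1@1 c2@2 c3@4, authorship ......
After op 2 (add_cursor(4)): buffer="inueoq" (len 6), cursors c1@1 c2@2 c3@4 c4@4, authorship ......
After op 3 (insert('f')): buffer="ifnfueffoq" (len 10), cursors c1@2 c2@4 c3@8 c4@8, authorship .1.2..34..
After op 4 (move_left): buffer="ifnfueffoq" (len 10), cursors c1@1 c2@3 c3@7 c4@7, authorship .1.2..34..
After op 5 (insert('q')): buffer="iqfnqfuefqqfoq" (len 14), cursors c1@2 c2@5 c3@11 c4@11, authorship .11.22..3344..
After op 6 (insert('y')): buffer="iqyfnqyfuefqqyyfoq" (len 18), cursors c1@3 c2@7 c3@15 c4@15, authorship .111.222..334344..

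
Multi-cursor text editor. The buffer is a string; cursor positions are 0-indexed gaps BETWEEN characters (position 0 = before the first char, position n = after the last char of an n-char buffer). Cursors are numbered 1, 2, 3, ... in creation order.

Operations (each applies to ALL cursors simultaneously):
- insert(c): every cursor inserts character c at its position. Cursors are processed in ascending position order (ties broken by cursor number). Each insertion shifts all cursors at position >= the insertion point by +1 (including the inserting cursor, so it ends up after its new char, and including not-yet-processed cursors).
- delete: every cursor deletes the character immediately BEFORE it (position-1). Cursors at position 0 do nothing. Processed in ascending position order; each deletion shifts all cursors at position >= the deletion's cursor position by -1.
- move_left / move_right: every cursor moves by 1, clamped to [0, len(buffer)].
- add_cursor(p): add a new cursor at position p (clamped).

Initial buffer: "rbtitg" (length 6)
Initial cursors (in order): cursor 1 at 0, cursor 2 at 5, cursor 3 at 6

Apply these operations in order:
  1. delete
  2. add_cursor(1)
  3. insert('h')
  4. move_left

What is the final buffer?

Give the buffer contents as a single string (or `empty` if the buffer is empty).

Answer: hrhbtihh

Derivation:
After op 1 (delete): buffer="rbti" (len 4), cursors c1@0 c2@4 c3@4, authorship ....
After op 2 (add_cursor(1)): buffer="rbti" (len 4), cursors c1@0 c4@1 c2@4 c3@4, authorship ....
After op 3 (insert('h')): buffer="hrhbtihh" (len 8), cursors c1@1 c4@3 c2@8 c3@8, authorship 1.4...23
After op 4 (move_left): buffer="hrhbtihh" (len 8), cursors c1@0 c4@2 c2@7 c3@7, authorship 1.4...23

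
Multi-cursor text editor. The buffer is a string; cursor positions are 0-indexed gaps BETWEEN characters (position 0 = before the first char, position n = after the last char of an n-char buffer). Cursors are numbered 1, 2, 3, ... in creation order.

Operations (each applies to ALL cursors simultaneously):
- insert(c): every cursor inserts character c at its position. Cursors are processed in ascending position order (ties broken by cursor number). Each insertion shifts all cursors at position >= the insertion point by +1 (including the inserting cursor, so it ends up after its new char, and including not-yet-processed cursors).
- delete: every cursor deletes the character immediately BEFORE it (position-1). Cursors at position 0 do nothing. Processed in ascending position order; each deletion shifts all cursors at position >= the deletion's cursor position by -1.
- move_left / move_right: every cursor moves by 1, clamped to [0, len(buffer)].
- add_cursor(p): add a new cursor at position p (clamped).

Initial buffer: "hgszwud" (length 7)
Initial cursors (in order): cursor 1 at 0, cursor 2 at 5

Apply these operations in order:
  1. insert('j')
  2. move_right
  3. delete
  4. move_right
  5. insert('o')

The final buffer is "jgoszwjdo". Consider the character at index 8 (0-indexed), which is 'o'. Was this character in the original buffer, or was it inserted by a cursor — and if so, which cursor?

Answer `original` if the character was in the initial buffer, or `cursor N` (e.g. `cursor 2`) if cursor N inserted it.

After op 1 (insert('j')): buffer="jhgszwjud" (len 9), cursors c1@1 c2@7, authorship 1.....2..
After op 2 (move_right): buffer="jhgszwjud" (len 9), cursors c1@2 c2@8, authorship 1.....2..
After op 3 (delete): buffer="jgszwjd" (len 7), cursors c1@1 c2@6, authorship 1....2.
After op 4 (move_right): buffer="jgszwjd" (len 7), cursors c1@2 c2@7, authorship 1....2.
After op 5 (insert('o')): buffer="jgoszwjdo" (len 9), cursors c1@3 c2@9, authorship 1.1...2.2
Authorship (.=original, N=cursor N): 1 . 1 . . . 2 . 2
Index 8: author = 2

Answer: cursor 2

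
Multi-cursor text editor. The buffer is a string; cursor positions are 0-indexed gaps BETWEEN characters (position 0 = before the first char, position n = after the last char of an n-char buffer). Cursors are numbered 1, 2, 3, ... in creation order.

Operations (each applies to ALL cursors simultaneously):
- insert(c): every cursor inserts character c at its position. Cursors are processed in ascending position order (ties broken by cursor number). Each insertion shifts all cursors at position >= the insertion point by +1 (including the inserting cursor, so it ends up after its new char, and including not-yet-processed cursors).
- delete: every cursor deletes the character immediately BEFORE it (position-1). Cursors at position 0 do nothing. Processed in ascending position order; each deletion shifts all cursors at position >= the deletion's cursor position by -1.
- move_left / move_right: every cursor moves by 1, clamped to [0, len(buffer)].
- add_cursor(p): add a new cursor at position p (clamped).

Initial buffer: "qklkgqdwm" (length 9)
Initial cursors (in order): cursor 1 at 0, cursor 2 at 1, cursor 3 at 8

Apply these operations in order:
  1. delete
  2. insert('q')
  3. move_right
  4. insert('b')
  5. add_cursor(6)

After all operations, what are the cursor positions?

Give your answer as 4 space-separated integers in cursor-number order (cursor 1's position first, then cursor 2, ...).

After op 1 (delete): buffer="klkgqdm" (len 7), cursors c1@0 c2@0 c3@6, authorship .......
After op 2 (insert('q')): buffer="qqklkgqdqm" (len 10), cursors c1@2 c2@2 c3@9, authorship 12......3.
After op 3 (move_right): buffer="qqklkgqdqm" (len 10), cursors c1@3 c2@3 c3@10, authorship 12......3.
After op 4 (insert('b')): buffer="qqkbblkgqdqmb" (len 13), cursors c1@5 c2@5 c3@13, authorship 12.12.....3.3
After op 5 (add_cursor(6)): buffer="qqkbblkgqdqmb" (len 13), cursors c1@5 c2@5 c4@6 c3@13, authorship 12.12.....3.3

Answer: 5 5 13 6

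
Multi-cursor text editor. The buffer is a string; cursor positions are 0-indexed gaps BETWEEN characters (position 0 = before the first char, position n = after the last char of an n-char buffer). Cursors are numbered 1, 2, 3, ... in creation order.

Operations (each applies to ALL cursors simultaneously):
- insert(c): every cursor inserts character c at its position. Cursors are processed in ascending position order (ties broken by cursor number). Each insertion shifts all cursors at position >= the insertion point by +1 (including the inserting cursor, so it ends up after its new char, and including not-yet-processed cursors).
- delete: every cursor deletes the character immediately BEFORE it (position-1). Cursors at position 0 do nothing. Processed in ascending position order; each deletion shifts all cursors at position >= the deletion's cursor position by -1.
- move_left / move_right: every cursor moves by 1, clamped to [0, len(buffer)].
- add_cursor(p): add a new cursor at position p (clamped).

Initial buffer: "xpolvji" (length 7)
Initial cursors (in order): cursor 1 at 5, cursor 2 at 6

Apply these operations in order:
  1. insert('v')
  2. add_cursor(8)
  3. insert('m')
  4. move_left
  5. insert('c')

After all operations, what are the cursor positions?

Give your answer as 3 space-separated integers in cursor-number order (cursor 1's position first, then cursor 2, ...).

Answer: 7 13 13

Derivation:
After op 1 (insert('v')): buffer="xpolvvjvi" (len 9), cursors c1@6 c2@8, authorship .....1.2.
After op 2 (add_cursor(8)): buffer="xpolvvjvi" (len 9), cursors c1@6 c2@8 c3@8, authorship .....1.2.
After op 3 (insert('m')): buffer="xpolvvmjvmmi" (len 12), cursors c1@7 c2@11 c3@11, authorship .....11.223.
After op 4 (move_left): buffer="xpolvvmjvmmi" (len 12), cursors c1@6 c2@10 c3@10, authorship .....11.223.
After op 5 (insert('c')): buffer="xpolvvcmjvmccmi" (len 15), cursors c1@7 c2@13 c3@13, authorship .....111.22233.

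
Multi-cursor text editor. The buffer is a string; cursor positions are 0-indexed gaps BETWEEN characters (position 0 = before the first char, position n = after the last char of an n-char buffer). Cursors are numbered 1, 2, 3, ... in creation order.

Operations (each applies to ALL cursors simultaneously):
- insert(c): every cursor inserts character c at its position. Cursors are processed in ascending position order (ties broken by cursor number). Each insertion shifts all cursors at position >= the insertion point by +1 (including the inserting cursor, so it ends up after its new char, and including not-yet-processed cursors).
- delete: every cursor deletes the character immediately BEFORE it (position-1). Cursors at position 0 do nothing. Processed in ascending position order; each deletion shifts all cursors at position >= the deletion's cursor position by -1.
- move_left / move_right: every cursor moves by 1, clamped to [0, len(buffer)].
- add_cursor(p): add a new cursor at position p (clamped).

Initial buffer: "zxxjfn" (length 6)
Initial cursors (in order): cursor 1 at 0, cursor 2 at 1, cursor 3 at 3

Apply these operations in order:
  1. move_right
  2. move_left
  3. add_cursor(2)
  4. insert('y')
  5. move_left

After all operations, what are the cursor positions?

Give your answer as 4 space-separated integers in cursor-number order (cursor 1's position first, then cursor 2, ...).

Answer: 0 2 6 4

Derivation:
After op 1 (move_right): buffer="zxxjfn" (len 6), cursors c1@1 c2@2 c3@4, authorship ......
After op 2 (move_left): buffer="zxxjfn" (len 6), cursors c1@0 c2@1 c3@3, authorship ......
After op 3 (add_cursor(2)): buffer="zxxjfn" (len 6), cursors c1@0 c2@1 c4@2 c3@3, authorship ......
After op 4 (insert('y')): buffer="yzyxyxyjfn" (len 10), cursors c1@1 c2@3 c4@5 c3@7, authorship 1.2.4.3...
After op 5 (move_left): buffer="yzyxyxyjfn" (len 10), cursors c1@0 c2@2 c4@4 c3@6, authorship 1.2.4.3...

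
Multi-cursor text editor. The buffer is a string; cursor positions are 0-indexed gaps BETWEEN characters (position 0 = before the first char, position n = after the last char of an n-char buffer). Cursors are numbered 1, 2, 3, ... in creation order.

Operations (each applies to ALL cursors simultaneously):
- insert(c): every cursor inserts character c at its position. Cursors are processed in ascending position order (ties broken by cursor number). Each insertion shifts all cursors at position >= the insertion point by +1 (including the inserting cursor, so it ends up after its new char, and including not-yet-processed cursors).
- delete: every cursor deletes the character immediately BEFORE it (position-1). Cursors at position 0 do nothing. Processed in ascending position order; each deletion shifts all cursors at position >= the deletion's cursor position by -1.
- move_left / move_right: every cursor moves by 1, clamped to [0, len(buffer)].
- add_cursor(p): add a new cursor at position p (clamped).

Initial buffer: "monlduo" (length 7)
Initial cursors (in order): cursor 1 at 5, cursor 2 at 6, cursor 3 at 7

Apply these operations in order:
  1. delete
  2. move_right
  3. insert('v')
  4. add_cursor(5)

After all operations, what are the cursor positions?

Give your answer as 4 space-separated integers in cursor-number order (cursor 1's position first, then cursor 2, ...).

After op 1 (delete): buffer="monl" (len 4), cursors c1@4 c2@4 c3@4, authorship ....
After op 2 (move_right): buffer="monl" (len 4), cursors c1@4 c2@4 c3@4, authorship ....
After op 3 (insert('v')): buffer="monlvvv" (len 7), cursors c1@7 c2@7 c3@7, authorship ....123
After op 4 (add_cursor(5)): buffer="monlvvv" (len 7), cursors c4@5 c1@7 c2@7 c3@7, authorship ....123

Answer: 7 7 7 5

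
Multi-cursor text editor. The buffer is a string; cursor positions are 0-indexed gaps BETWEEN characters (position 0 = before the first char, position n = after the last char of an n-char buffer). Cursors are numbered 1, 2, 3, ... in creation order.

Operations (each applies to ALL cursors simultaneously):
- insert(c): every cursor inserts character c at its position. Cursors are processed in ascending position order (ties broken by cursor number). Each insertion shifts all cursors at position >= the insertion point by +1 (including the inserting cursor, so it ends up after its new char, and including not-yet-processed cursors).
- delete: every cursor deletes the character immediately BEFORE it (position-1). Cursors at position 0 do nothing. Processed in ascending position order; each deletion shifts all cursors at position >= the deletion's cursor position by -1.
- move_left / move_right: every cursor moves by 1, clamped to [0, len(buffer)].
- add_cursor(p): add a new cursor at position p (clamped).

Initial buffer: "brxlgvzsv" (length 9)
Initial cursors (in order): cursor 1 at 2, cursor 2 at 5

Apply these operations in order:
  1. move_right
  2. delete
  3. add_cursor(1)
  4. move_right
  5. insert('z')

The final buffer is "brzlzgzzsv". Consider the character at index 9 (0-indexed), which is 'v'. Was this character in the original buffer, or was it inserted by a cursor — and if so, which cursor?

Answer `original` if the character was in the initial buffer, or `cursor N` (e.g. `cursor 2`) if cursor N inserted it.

Answer: original

Derivation:
After op 1 (move_right): buffer="brxlgvzsv" (len 9), cursors c1@3 c2@6, authorship .........
After op 2 (delete): buffer="brlgzsv" (len 7), cursors c1@2 c2@4, authorship .......
After op 3 (add_cursor(1)): buffer="brlgzsv" (len 7), cursors c3@1 c1@2 c2@4, authorship .......
After op 4 (move_right): buffer="brlgzsv" (len 7), cursors c3@2 c1@3 c2@5, authorship .......
After op 5 (insert('z')): buffer="brzlzgzzsv" (len 10), cursors c3@3 c1@5 c2@8, authorship ..3.1..2..
Authorship (.=original, N=cursor N): . . 3 . 1 . . 2 . .
Index 9: author = original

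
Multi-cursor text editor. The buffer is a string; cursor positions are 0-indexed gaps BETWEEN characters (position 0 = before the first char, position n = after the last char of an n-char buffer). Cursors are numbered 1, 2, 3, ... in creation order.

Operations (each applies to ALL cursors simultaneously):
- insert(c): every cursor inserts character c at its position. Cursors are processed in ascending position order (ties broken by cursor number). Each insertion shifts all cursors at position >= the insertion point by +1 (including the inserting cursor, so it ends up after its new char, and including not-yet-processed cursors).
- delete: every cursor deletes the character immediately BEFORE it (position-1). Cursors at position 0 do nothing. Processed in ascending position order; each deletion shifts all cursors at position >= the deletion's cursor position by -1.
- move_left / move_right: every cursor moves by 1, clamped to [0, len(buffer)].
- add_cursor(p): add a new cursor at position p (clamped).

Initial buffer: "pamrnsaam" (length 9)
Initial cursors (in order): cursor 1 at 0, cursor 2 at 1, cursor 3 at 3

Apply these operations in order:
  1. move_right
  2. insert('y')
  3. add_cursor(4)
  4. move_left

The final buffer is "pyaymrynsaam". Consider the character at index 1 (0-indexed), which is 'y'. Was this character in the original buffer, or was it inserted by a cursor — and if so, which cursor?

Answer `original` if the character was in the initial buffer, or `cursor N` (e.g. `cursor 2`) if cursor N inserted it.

After op 1 (move_right): buffer="pamrnsaam" (len 9), cursors c1@1 c2@2 c3@4, authorship .........
After op 2 (insert('y')): buffer="pyaymrynsaam" (len 12), cursors c1@2 c2@4 c3@7, authorship .1.2..3.....
After op 3 (add_cursor(4)): buffer="pyaymrynsaam" (len 12), cursors c1@2 c2@4 c4@4 c3@7, authorship .1.2..3.....
After op 4 (move_left): buffer="pyaymrynsaam" (len 12), cursors c1@1 c2@3 c4@3 c3@6, authorship .1.2..3.....
Authorship (.=original, N=cursor N): . 1 . 2 . . 3 . . . . .
Index 1: author = 1

Answer: cursor 1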